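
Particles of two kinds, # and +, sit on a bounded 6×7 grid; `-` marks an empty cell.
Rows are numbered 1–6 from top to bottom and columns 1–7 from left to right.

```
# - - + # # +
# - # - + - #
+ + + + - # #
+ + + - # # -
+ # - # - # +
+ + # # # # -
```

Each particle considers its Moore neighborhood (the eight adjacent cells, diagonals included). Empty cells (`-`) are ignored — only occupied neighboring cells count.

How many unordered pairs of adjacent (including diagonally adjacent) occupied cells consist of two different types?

24

Scan each occupied cell's neighbors to the right and below (and the two forward diagonals) so each pair is counted once.
Row 1: #(1,1)–#(2,1)= +(1,4)–#(1,5)≠ +(1,4)–+(2,5)= +(1,4)–#(2,3)≠ #(1,5)–#(1,6)= #(1,5)–+(2,5)≠ #(1,6)–+(1,7)≠ #(1,6)–#(2,7)= #(1,6)–+(2,5)≠ +(1,7)–#(2,7)≠  → 6/10 unlike.
Row 2: #(2,1)–+(3,1)≠ #(2,1)–+(3,2)≠ #(2,3)–+(3,3)≠ #(2,3)–+(3,4)≠ #(2,3)–+(3,2)≠ +(2,5)–#(3,6)≠ +(2,5)–+(3,4)= #(2,7)–#(3,7)= #(2,7)–#(3,6)=  → 6/9 unlike.
Row 3: +(3,1)–+(3,2)= +(3,1)–+(4,1)= +(3,1)–+(4,2)= +(3,2)–+(3,3)= +(3,2)–+(4,2)= +(3,2)–+(4,3)= +(3,2)–+(4,1)= +(3,3)–+(3,4)= +(3,3)–+(4,3)= +(3,3)–+(4,2)= +(3,4)–#(4,5)≠ +(3,4)–+(4,3)= #(3,6)–#(3,7)= #(3,6)–#(4,6)= #(3,6)–#(4,5)= #(3,7)–#(4,6)=  → 1/16 unlike.
Row 4: +(4,1)–+(4,2)= +(4,1)–+(5,1)= +(4,1)–#(5,2)≠ +(4,2)–+(4,3)= +(4,2)–#(5,2)≠ +(4,2)–+(5,1)= +(4,3)–#(5,4)≠ +(4,3)–#(5,2)≠ #(4,5)–#(4,6)= #(4,5)–#(5,6)= #(4,5)–#(5,4)= #(4,6)–#(5,6)= #(4,6)–+(5,7)≠  → 5/13 unlike.
Row 5: +(5,1)–#(5,2)≠ +(5,1)–+(6,1)= +(5,1)–+(6,2)= #(5,2)–+(6,2)≠ #(5,2)–#(6,3)= #(5,2)–+(6,1)≠ #(5,4)–#(6,4)= #(5,4)–#(6,5)= #(5,4)–#(6,3)= #(5,6)–+(5,7)≠ #(5,6)–#(6,6)= #(5,6)–#(6,5)= +(5,7)–#(6,6)≠  → 5/13 unlike.
Row 6: +(6,1)–+(6,2)= +(6,2)–#(6,3)≠ #(6,3)–#(6,4)= #(6,4)–#(6,5)= #(6,5)–#(6,6)=  → 1/5 unlike.
Total adjacent occupied pairs: 66; unlike-type pairs: 24.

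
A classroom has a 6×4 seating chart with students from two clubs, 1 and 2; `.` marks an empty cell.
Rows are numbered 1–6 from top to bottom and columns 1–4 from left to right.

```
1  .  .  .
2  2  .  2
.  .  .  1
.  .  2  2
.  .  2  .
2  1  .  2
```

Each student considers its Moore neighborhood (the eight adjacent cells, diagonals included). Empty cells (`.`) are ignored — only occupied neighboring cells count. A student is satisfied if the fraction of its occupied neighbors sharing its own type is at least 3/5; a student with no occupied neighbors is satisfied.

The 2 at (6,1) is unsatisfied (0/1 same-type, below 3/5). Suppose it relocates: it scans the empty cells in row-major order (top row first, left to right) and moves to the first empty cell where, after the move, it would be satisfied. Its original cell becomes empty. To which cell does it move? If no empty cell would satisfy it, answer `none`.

Vacating (6,1). Empty cells in order:
  (1,2): 2/3 same-type → satisfied — stop here.

(1,2)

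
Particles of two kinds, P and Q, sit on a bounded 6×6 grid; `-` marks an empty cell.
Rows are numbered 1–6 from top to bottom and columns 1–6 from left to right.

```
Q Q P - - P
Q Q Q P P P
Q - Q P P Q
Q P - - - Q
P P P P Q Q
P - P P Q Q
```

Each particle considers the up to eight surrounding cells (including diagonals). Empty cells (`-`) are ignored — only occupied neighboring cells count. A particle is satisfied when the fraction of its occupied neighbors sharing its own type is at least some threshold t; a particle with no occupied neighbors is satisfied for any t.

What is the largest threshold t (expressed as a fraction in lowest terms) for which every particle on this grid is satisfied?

1/4

Row 1: (1,1)Q 3/3 · (1,2)Q 4/5 · (1,3)P 1/4 · (1,6)P 2/2
Row 2: (2,1)Q 4/4 · (2,2)Q 6/7 · (2,3)Q 3/6 · (2,4)P 4/6 · (2,5)P 5/6 · (2,6)P 3/4
Row 3: (3,1)Q 3/4 · (3,3)Q 2/5 · (3,4)P 3/5 · (3,5)P 4/6 · (3,6)Q 1/4
Row 4: (4,1)Q 1/4 · (4,2)P 3/6 · (4,6)Q 3/4
Row 5: (5,1)P 3/4 · (5,2)P 5/6 · (5,3)P 5/5 · (5,4)P 3/5 · (5,5)Q 4/6 · (5,6)Q 4/4
Row 6: (6,1)P 2/2 · (6,3)P 4/4 · (6,4)P 3/5 · (6,5)Q 3/5 · (6,6)Q 3/3
The smallest same-type fraction is 1/4 at (1,3), which reduces to 1/4. Any threshold above that leaves this particle unsatisfied.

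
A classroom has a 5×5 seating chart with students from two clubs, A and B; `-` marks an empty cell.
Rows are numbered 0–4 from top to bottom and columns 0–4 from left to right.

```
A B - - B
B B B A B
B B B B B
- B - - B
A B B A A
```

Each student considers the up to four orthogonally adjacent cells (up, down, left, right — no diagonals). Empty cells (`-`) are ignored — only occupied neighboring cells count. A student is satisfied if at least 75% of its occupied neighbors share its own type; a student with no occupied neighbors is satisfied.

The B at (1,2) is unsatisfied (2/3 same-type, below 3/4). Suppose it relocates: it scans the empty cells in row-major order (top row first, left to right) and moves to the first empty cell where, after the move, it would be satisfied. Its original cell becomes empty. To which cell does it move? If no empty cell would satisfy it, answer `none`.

Vacating (1,2). Empty cells in order:
  (0,2): 1/1 same-type → satisfied — stop here.

(0,2)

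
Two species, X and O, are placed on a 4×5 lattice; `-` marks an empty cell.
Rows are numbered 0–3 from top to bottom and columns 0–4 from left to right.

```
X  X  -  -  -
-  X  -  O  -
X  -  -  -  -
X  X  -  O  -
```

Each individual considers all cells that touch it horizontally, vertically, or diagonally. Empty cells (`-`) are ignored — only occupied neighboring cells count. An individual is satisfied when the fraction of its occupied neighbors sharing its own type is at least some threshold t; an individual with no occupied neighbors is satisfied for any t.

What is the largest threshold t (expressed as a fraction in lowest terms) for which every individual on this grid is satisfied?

(0,0)X 2/2
(0,1)X 2/2
(1,1)X 3/3
(1,3)O — no occupied neighbors
(2,0)X 3/3
(3,0)X 2/2
(3,1)X 2/2
(3,3)O — no occupied neighbors
The smallest same-type fraction is 2/2 at (0,0), which reduces to 1/1. Any threshold above that leaves this individual unsatisfied.

1/1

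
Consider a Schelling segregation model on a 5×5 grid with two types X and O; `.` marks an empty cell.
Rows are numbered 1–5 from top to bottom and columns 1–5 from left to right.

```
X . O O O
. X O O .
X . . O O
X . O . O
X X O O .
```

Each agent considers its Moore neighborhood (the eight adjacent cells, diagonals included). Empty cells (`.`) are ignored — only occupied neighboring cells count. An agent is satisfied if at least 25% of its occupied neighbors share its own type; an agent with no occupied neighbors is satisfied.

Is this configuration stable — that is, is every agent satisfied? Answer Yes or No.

(1,1)X 1/1 ok
(1,3)O 3/4 ok
(1,4)O 4/4 ok
(1,5)O 2/2 ok
(2,2)X 2/4 ok
(2,3)O 4/5 ok
(2,4)O 6/6 ok
(3,1)X 2/2 ok
(3,4)O 5/5 ok
(3,5)O 3/3 ok
(4,1)X 3/3 ok
(4,3)O 3/4 ok
(4,5)O 3/3 ok
(5,1)X 2/2 ok
(5,2)X 2/4 ok
(5,3)O 2/3 ok
(5,4)O 3/3 ok
All meet the threshold, so the configuration is stable.

Yes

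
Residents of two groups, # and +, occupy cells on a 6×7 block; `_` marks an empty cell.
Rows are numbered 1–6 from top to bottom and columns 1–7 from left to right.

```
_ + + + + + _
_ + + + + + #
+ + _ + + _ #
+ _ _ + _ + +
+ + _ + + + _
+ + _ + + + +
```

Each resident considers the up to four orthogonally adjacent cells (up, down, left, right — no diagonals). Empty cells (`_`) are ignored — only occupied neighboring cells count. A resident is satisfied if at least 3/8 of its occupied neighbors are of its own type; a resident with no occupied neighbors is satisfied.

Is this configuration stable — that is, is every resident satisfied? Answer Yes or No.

(1,2)+ 2/2 ok
(1,3)+ 3/3 ok
(1,4)+ 3/3 ok
(1,5)+ 3/3 ok
(1,6)+ 2/2 ok
(2,2)+ 3/3 ok
(2,3)+ 3/3 ok
(2,4)+ 4/4 ok
(2,5)+ 4/4 ok
(2,6)+ 2/3 ok
(2,7)# 1/2 ok
(3,1)+ 2/2 ok
(3,2)+ 2/2 ok
(3,4)+ 3/3 ok
(3,5)+ 2/2 ok
(3,7)# 1/2 ok
(4,1)+ 2/2 ok
(4,4)+ 2/2 ok
(4,6)+ 2/2 ok
(4,7)+ 1/2 ok
(5,1)+ 3/3 ok
(5,2)+ 2/2 ok
(5,4)+ 3/3 ok
(5,5)+ 3/3 ok
(5,6)+ 3/3 ok
(6,1)+ 2/2 ok
(6,2)+ 2/2 ok
(6,4)+ 2/2 ok
(6,5)+ 3/3 ok
(6,6)+ 3/3 ok
(6,7)+ 1/1 ok
All meet the threshold, so the configuration is stable.

Yes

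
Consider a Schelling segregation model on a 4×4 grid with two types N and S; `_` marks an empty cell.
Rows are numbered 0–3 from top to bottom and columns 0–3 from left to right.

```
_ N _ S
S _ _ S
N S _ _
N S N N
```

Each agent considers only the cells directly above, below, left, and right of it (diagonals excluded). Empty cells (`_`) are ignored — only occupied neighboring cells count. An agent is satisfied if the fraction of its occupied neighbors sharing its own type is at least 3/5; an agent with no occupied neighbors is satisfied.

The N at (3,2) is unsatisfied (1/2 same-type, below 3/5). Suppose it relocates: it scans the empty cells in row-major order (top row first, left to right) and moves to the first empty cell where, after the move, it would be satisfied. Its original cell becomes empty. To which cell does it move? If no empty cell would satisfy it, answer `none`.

Vacating (3,2). Empty cells in order:
  (0,0): 1/2 same-type → still unsatisfied.
  (0,2): 1/2 same-type → still unsatisfied.
  (1,1): 1/3 same-type → still unsatisfied.
  (1,2): 0/1 same-type → still unsatisfied.
  (2,2): 0/1 same-type → still unsatisfied.
  (2,3): 1/2 same-type → still unsatisfied.

none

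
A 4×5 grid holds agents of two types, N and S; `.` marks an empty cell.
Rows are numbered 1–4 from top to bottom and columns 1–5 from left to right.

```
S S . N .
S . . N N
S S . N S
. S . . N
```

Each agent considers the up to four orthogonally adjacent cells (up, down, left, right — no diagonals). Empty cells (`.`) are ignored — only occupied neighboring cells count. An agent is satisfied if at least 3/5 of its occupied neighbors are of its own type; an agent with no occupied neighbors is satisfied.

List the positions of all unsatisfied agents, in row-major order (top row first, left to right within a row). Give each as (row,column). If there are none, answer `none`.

(1,1)S 2/2 ✓
(1,2)S 1/1 ✓
(1,4)N 1/1 ✓
(2,1)S 2/2 ✓
(2,4)N 3/3 ✓
(2,5)N 1/2 ✗
(3,1)S 2/2 ✓
(3,2)S 2/2 ✓
(3,4)N 1/2 ✗
(3,5)S 0/3 ✗
(4,2)S 1/1 ✓
(4,5)N 0/1 ✗

(2,5), (3,4), (3,5), (4,5)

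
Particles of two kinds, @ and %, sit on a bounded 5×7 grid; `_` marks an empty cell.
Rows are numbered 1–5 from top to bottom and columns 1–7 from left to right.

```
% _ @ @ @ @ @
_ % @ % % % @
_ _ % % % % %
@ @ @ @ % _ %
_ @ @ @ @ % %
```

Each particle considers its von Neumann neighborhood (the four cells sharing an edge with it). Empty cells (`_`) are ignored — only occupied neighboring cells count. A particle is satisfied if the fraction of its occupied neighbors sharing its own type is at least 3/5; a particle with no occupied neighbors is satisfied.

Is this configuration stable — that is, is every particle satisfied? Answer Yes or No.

No

(1,1)% 0/0 satisfied
(1,3)@ 2/2 satisfied
(1,4)@ 2/3 satisfied
(1,5)@ 2/3 satisfied
(1,6)@ 2/3 satisfied
(1,7)@ 2/2 satisfied
(2,2)% 0/1 not
(2,3)@ 1/4 not
(2,4)% 2/4 not
(2,5)% 3/4 satisfied
(2,6)% 2/4 not
(2,7)@ 1/3 not
(3,3)% 1/3 not
(3,4)% 3/4 satisfied
(3,5)% 4/4 satisfied
(3,6)% 3/3 satisfied
(3,7)% 2/3 satisfied
(4,1)@ 1/1 satisfied
(4,2)@ 3/3 satisfied
(4,3)@ 3/4 satisfied
(4,4)@ 2/4 not
(4,5)% 1/3 not
(4,7)% 2/2 satisfied
(5,2)@ 2/2 satisfied
(5,3)@ 3/3 satisfied
(5,4)@ 3/3 satisfied
(5,5)@ 1/3 not
(5,6)% 1/2 not
(5,7)% 2/2 satisfied
For instance (2,2) has only 0/1 same-type neighbors, below 3/5.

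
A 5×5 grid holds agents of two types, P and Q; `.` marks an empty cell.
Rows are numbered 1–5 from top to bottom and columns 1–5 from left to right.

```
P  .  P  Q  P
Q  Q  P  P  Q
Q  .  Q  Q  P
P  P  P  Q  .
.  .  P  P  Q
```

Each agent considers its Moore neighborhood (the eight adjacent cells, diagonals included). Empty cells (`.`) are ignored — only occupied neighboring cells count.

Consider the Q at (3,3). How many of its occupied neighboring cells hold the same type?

3

Occupied neighbors of (3,3): (2,2)=Q, (2,3)=P, (2,4)=P, (3,4)=Q, (4,2)=P, (4,3)=P, (4,4)=Q.
Same type (Q): 3 of 7.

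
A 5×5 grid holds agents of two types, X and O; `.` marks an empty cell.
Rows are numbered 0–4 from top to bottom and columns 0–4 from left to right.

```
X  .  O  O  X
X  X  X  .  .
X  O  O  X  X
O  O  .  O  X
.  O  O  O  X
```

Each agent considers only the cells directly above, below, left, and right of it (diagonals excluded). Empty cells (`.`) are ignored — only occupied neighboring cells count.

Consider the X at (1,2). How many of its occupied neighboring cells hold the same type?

Occupied neighbors of (1,2): (0,2)=O, (2,2)=O, (1,1)=X.
Same type (X): 1 of 3.

1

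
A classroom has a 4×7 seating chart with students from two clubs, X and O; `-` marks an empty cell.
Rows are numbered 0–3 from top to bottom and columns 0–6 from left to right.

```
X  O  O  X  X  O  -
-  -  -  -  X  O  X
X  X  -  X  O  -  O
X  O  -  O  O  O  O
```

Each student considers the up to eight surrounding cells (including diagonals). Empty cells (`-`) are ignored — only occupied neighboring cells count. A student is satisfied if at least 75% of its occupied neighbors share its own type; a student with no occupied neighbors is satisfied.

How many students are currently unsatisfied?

16

Row 0: (0,0)X 0/1 ✗ · (0,1)O 1/2 ✗ · (0,2)O 1/2 ✗ · (0,3)X 2/3 ✗ · (0,4)X 2/4 ✗ · (0,5)O 1/4 ✗
Row 1: (1,4)X 3/6 ✗ · (1,5)O 3/6 ✗ · (1,6)X 0/3 ✗
Row 2: (2,0)X 2/3 ✗ · (2,1)X 2/3 ✗ · (2,3)X 1/4 ✗ · (2,4)O 4/6 ✗ · (2,6)O 3/4 ✓
Row 3: (3,0)X 2/3 ✗ · (3,1)O 0/3 ✗ · (3,3)O 2/3 ✗ · (3,4)O 3/4 ✓ · (3,5)O 4/4 ✓ · (3,6)O 2/2 ✓
Unsatisfied: (0,0), (0,1), (0,2), (0,3), (0,4), (0,5), (1,4), (1,5), (1,6), (2,0), (2,1), (2,3), (2,4), (3,0), (3,1), (3,3) — 16 in total.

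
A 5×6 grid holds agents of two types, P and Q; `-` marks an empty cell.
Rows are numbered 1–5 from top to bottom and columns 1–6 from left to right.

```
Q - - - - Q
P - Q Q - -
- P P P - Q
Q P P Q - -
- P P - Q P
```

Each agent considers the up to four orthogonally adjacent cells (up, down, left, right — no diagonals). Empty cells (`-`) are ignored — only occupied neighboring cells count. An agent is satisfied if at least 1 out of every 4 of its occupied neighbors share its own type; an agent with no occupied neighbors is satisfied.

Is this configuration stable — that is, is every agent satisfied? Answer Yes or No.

No

(1,1)Q 0/1 unhappy
(1,6)Q 0/0 ok
(2,1)P 0/1 unhappy
(2,3)Q 1/2 ok
(2,4)Q 1/2 ok
(3,2)P 2/2 ok
(3,3)P 3/4 ok
(3,4)P 1/3 ok
(3,6)Q 0/0 ok
(4,1)Q 0/1 unhappy
(4,2)P 3/4 ok
(4,3)P 3/4 ok
(4,4)Q 0/2 unhappy
(5,2)P 2/2 ok
(5,3)P 2/2 ok
(5,5)Q 0/1 unhappy
(5,6)P 0/1 unhappy
For instance (1,1) has only 0/1 same-type neighbors, below 1/4.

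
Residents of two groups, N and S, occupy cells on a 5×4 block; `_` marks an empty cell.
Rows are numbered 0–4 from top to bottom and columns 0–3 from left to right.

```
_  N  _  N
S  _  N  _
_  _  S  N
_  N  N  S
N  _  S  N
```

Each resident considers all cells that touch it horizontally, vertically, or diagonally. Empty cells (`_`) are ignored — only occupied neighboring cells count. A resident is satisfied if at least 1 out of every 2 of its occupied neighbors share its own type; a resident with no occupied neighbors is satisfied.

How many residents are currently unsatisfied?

(0,1)N 1/2 ok
(0,3)N 1/1 ok
(1,0)S 0/1 unhappy
(1,2)N 3/4 ok
(2,2)S 1/5 unhappy
(2,3)N 2/4 ok
(3,1)N 2/4 ok
(3,2)N 3/6 ok
(3,3)S 2/5 unhappy
(4,0)N 1/1 ok
(4,2)S 1/4 unhappy
(4,3)N 1/3 unhappy
Unsatisfied: (1,0), (2,2), (3,3), (4,2), (4,3) — 5 in total.

5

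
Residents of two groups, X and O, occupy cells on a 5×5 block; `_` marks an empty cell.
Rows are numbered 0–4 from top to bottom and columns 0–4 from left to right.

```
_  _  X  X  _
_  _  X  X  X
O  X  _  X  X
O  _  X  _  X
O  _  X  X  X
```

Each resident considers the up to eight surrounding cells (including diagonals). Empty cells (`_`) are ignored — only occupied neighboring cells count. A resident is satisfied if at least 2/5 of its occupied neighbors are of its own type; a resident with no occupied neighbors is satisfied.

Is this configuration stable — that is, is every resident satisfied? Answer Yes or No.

(0,2)X 3/3 satisfied
(0,3)X 4/4 satisfied
(1,2)X 5/5 satisfied
(1,3)X 6/6 satisfied
(1,4)X 4/4 satisfied
(2,0)O 1/2 satisfied
(2,1)X 2/4 satisfied
(2,3)X 6/6 satisfied
(2,4)X 4/4 satisfied
(3,0)O 2/3 satisfied
(3,2)X 4/4 satisfied
(3,4)X 4/4 satisfied
(4,0)O 1/1 satisfied
(4,2)X 2/2 satisfied
(4,3)X 4/4 satisfied
(4,4)X 2/2 satisfied
All meet the threshold, so the configuration is stable.

Yes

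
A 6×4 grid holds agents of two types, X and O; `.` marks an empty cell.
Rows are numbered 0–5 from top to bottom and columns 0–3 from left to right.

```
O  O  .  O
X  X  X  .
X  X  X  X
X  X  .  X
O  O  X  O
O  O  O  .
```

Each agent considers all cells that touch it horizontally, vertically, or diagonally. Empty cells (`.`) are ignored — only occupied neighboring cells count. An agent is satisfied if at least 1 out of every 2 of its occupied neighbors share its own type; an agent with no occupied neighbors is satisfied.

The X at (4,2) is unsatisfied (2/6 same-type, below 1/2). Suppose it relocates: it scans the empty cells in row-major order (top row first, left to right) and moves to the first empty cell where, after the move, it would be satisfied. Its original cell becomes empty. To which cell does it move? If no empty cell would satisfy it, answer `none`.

(0,2)

Vacating (4,2). Empty cells in order:
  (0,2): 2/4 same-type → satisfied — stop here.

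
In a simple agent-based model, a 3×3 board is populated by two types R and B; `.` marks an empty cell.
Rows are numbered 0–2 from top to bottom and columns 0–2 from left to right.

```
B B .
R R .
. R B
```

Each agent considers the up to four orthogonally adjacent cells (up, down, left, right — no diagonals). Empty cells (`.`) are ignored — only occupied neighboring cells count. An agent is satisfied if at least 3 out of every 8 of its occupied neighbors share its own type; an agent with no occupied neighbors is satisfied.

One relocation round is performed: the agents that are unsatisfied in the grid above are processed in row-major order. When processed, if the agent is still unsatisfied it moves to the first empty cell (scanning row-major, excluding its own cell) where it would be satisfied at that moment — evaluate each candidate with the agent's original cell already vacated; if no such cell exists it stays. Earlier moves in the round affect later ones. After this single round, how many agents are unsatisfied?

Initially unsatisfied (in order): (2,2).
  (2,2) → (0,2).
Resulting grid:
B B B
R R .
. R .
All satisfied now.

0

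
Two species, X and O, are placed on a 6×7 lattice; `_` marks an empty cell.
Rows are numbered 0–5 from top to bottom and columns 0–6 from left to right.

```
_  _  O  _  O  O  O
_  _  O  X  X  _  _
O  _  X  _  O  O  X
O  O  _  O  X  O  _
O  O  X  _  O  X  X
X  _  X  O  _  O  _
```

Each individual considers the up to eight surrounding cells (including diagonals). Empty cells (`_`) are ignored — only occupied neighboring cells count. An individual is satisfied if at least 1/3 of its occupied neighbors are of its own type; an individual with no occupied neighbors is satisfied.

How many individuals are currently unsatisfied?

6

Row 0: (0,2)O 1/2 ✓ · (0,4)O 1/3 ✓ · (0,5)O 2/3 ✓ · (0,6)O 1/1 ✓
Row 1: (1,2)O 1/3 ✓ · (1,3)X 2/6 ✓ · (1,4)X 1/5 ✗
Row 2: (2,0)O 2/2 ✓ · (2,2)X 1/4 ✗ · (2,4)O 3/6 ✓ · (2,5)O 2/5 ✓ · (2,6)X 0/2 ✗
Row 3: (3,0)O 4/4 ✓ · (3,1)O 4/6 ✓ · (3,3)O 2/5 ✓ · (3,4)X 1/6 ✗ · (3,5)O 3/7 ✓
Row 4: (4,0)O 3/4 ✓ · (4,1)O 3/6 ✓ · (4,2)X 1/5 ✗ · (4,4)O 4/6 ✓ · (4,5)X 2/5 ✓ · (4,6)X 1/3 ✓
Row 5: (5,0)X 0/2 ✗ · (5,2)X 1/3 ✓ · (5,3)O 1/3 ✓ · (5,5)O 1/3 ✓
Unsatisfied: (1,4), (2,2), (2,6), (3,4), (4,2), (5,0) — 6 in total.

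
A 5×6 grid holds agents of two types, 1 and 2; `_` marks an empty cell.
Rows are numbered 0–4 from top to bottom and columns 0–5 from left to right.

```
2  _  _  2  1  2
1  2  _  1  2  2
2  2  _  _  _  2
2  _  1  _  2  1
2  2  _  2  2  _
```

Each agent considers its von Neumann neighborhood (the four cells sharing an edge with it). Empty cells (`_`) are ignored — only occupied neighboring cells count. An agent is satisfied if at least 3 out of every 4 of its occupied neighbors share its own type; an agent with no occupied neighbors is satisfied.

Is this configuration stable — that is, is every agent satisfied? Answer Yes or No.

(0,0)2 0/1 not
(0,3)2 0/2 not
(0,4)1 0/3 not
(0,5)2 1/2 not
(1,0)1 0/3 not
(1,1)2 1/2 not
(1,3)1 0/2 not
(1,4)2 1/3 not
(1,5)2 3/3 satisfied
(2,0)2 2/3 not
(2,1)2 2/2 satisfied
(2,5)2 1/2 not
(3,0)2 2/2 satisfied
(3,2)1 0/0 satisfied
(3,4)2 1/2 not
(3,5)1 0/2 not
(4,0)2 2/2 satisfied
(4,1)2 1/1 satisfied
(4,3)2 1/1 satisfied
(4,4)2 2/2 satisfied
For instance (0,0) has only 0/1 same-type neighbors, below 3/4.

No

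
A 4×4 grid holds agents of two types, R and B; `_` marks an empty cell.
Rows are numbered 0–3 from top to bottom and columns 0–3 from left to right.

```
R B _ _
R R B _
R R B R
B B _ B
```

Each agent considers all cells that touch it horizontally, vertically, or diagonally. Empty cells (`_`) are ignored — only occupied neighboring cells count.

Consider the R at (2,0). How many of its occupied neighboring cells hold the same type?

3

Occupied neighbors of (2,0): (1,0)=R, (1,1)=R, (2,1)=R, (3,0)=B, (3,1)=B.
Same type (R): 3 of 5.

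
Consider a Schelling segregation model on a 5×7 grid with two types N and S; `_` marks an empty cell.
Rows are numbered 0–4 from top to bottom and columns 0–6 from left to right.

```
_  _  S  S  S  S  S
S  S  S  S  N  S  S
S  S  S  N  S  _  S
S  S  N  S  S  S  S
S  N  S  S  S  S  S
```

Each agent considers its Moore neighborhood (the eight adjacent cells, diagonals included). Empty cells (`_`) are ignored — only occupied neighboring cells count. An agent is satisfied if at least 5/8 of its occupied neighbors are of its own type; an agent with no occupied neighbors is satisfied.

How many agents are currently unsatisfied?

5

Row 0: (0,2)S 4/4 ok · (0,3)S 4/5 ok · (0,4)S 4/5 ok · (0,5)S 4/5 ok · (0,6)S 3/3 ok
Row 1: (1,0)S 3/3 ok · (1,1)S 6/6 ok · (1,2)S 6/7 ok · (1,3)S 6/8 ok · (1,4)N 1/7 unhappy · (1,5)S 6/7 ok · (1,6)S 4/4 ok
Row 2: (2,0)S 5/5 ok · (2,1)S 7/8 ok · (2,2)S 6/8 ok · (2,3)N 2/8 unhappy · (2,4)S 5/7 ok · (2,6)S 4/4 ok
Row 3: (3,0)S 4/5 ok · (3,1)S 6/8 ok · (3,2)N 2/8 unhappy · (3,3)S 6/8 ok · (3,4)S 6/7 ok · (3,5)S 7/7 ok · (3,6)S 4/4 ok
Row 4: (4,0)S 2/3 ok · (4,1)N 1/5 unhappy · (4,2)S 3/5 unhappy · (4,3)S 4/5 ok · (4,4)S 5/5 ok · (4,5)S 5/5 ok · (4,6)S 3/3 ok
Unsatisfied: (1,4), (2,3), (3,2), (4,1), (4,2) — 5 in total.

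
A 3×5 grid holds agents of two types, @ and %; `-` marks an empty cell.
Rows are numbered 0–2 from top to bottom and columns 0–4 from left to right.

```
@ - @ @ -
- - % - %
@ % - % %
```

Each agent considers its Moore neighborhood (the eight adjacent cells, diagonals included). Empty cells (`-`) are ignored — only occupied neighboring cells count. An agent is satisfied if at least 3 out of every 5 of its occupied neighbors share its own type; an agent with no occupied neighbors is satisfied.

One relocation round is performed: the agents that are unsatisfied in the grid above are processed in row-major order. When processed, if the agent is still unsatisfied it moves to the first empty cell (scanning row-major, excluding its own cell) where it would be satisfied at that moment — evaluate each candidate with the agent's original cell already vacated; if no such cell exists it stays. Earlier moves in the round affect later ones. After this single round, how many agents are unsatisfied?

Initially unsatisfied (in order): (0,2), (0,3), (1,2), (2,0), (2,1).
  (0,2) → (1,0).
  (0,3) → (0,1).
  (1,2): now satisfied by earlier moves; stays.
  (2,0) → (1,1).
  (2,1) → (0,3).
Resulting grid:
@ @ - % -
@ @ % - %
- - - % %
Unsatisfied now: (1,2).

1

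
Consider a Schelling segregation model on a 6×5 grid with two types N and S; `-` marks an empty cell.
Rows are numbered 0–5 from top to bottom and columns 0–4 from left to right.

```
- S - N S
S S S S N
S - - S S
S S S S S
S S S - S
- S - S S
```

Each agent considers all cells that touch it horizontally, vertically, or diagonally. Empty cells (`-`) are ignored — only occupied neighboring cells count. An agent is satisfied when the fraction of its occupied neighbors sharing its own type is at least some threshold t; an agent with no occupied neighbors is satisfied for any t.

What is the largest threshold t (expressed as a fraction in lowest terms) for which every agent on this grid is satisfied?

Row 0: (0,1)S 3/3 · (0,3)N 1/4 · (0,4)S 1/3
Row 1: (1,0)S 3/3 · (1,1)S 4/4 · (1,2)S 4/5 · (1,3)S 4/6 · (1,4)N 1/5
Row 2: (2,0)S 4/4 · (2,3)S 6/7 · (2,4)S 4/5
Row 3: (3,0)S 4/4 · (3,1)S 6/6 · (3,2)S 5/5 · (3,3)S 6/6 · (3,4)S 4/4
Row 4: (4,0)S 4/4 · (4,1)S 6/6 · (4,2)S 6/6 · (4,4)S 4/4
Row 5: (5,1)S 3/3 · (5,3)S 3/3 · (5,4)S 2/2
The smallest same-type fraction is 1/5 at (1,4), which reduces to 1/5. Any threshold above that leaves this agent unsatisfied.

1/5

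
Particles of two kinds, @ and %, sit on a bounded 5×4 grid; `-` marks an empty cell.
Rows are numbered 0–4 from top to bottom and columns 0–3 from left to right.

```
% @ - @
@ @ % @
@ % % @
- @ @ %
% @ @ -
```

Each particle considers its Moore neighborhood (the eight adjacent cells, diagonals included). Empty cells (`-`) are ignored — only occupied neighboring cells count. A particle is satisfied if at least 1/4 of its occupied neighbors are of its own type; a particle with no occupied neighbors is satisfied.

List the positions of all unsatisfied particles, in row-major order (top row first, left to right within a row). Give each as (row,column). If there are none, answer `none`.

(0,0), (4,0)

Row 0: (0,0)% 0/3 not · (0,1)@ 2/4 satisfied · (0,3)@ 1/2 satisfied
Row 1: (1,0)@ 3/5 satisfied · (1,1)@ 3/7 satisfied · (1,2)% 2/7 satisfied · (1,3)@ 2/4 satisfied
Row 2: (2,0)@ 3/4 satisfied · (2,1)% 2/7 satisfied · (2,2)% 3/8 satisfied · (2,3)@ 2/5 satisfied
Row 3: (3,1)@ 4/7 satisfied · (3,2)@ 4/7 satisfied · (3,3)% 1/4 satisfied
Row 4: (4,0)% 0/2 not · (4,1)@ 3/4 satisfied · (4,2)@ 3/4 satisfied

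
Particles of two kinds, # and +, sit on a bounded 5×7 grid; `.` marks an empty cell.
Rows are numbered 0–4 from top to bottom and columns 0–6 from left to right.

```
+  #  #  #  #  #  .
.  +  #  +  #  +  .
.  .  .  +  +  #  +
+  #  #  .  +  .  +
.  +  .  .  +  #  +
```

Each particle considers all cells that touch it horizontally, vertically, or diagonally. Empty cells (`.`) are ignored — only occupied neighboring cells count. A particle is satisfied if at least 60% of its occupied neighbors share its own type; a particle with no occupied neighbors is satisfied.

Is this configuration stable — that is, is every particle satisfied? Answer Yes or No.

Row 0: (0,0)+ 1/2 not · (0,1)# 2/4 not · (0,2)# 3/5 satisfied · (0,3)# 4/5 satisfied · (0,4)# 3/5 satisfied · (0,5)# 2/3 satisfied
Row 1: (1,1)+ 1/4 not · (1,2)# 3/6 not · (1,3)+ 2/7 not · (1,4)# 4/8 not · (1,5)+ 2/6 not
Row 2: (2,3)+ 3/6 not · (2,4)+ 4/6 satisfied · (2,5)# 1/6 not · (2,6)+ 2/3 satisfied
Row 3: (3,0)+ 1/2 not · (3,1)# 1/3 not · (3,2)# 1/3 not · (3,4)+ 3/5 satisfied · (3,6)+ 2/4 not
Row 4: (4,1)+ 1/3 not · (4,4)+ 1/2 not · (4,5)# 0/4 not · (4,6)+ 1/2 not
For instance (0,0) has only 1/2 same-type neighbors, below 3/5.

No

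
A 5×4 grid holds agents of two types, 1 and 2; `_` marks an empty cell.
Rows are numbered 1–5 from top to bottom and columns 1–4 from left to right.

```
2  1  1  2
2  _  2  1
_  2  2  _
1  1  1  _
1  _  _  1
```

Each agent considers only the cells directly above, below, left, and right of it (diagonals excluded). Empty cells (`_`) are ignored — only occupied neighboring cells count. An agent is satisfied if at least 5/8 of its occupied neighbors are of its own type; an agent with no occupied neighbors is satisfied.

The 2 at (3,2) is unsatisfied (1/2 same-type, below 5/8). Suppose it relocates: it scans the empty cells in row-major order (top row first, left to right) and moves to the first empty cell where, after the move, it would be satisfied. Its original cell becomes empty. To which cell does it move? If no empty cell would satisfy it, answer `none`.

Vacating (3,2). Empty cells in order:
  (2,2): 2/3 same-type → satisfied — stop here.

(2,2)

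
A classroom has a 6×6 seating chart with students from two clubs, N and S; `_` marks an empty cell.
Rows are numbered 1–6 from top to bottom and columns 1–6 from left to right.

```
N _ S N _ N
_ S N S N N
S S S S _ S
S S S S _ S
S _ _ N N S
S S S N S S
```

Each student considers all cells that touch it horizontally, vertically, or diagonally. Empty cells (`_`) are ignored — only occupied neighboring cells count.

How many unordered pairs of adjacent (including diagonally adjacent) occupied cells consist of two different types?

24

Scan each occupied cell's neighbors to the right and below (and the two forward diagonals) so each pair is counted once.
Row 1: N(1,1)–S(2,2)≠ S(1,3)–N(1,4)≠ S(1,3)–N(2,3)≠ S(1,3)–S(2,4)= S(1,3)–S(2,2)= N(1,4)–S(2,4)≠ N(1,4)–N(2,5)= N(1,4)–N(2,3)= N(1,6)–N(2,6)= N(1,6)–N(2,5)=  → 4/10 unlike.
Row 2: S(2,2)–N(2,3)≠ S(2,2)–S(3,2)= S(2,2)–S(3,3)= S(2,2)–S(3,1)= N(2,3)–S(2,4)≠ N(2,3)–S(3,3)≠ N(2,3)–S(3,4)≠ N(2,3)–S(3,2)≠ S(2,4)–N(2,5)≠ S(2,4)–S(3,4)= S(2,4)–S(3,3)= N(2,5)–N(2,6)= N(2,5)–S(3,6)≠ N(2,5)–S(3,4)≠ N(2,6)–S(3,6)≠  → 9/15 unlike.
Row 3: S(3,1)–S(3,2)= S(3,1)–S(4,1)= S(3,1)–S(4,2)= S(3,2)–S(3,3)= S(3,2)–S(4,2)= S(3,2)–S(4,3)= S(3,2)–S(4,1)= S(3,3)–S(3,4)= S(3,3)–S(4,3)= S(3,3)–S(4,4)= S(3,3)–S(4,2)= S(3,4)–S(4,4)= S(3,4)–S(4,3)= S(3,6)–S(4,6)=  → 0/14 unlike.
Row 4: S(4,1)–S(4,2)= S(4,1)–S(5,1)= S(4,2)–S(4,3)= S(4,2)–S(5,1)= S(4,3)–S(4,4)= S(4,3)–N(5,4)≠ S(4,4)–N(5,4)≠ S(4,4)–N(5,5)≠ S(4,6)–S(5,6)= S(4,6)–N(5,5)≠  → 4/10 unlike.
Row 5: S(5,1)–S(6,1)= S(5,1)–S(6,2)= N(5,4)–N(5,5)= N(5,4)–N(6,4)= N(5,4)–S(6,5)≠ N(5,4)–S(6,3)≠ N(5,5)–S(5,6)≠ N(5,5)–S(6,5)≠ N(5,5)–S(6,6)≠ N(5,5)–N(6,4)= S(5,6)–S(6,6)= S(5,6)–S(6,5)=  → 5/12 unlike.
Row 6: S(6,1)–S(6,2)= S(6,2)–S(6,3)= S(6,3)–N(6,4)≠ N(6,4)–S(6,5)≠ S(6,5)–S(6,6)=  → 2/5 unlike.
Total adjacent occupied pairs: 66; unlike-type pairs: 24.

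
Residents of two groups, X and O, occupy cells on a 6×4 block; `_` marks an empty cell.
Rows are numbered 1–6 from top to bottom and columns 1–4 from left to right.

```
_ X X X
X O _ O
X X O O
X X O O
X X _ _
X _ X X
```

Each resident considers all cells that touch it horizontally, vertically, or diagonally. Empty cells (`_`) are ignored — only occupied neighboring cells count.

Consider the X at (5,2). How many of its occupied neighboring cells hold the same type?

5

Occupied neighbors of (5,2): (4,1)=X, (4,2)=X, (4,3)=O, (5,1)=X, (6,1)=X, (6,3)=X.
Same type (X): 5 of 6.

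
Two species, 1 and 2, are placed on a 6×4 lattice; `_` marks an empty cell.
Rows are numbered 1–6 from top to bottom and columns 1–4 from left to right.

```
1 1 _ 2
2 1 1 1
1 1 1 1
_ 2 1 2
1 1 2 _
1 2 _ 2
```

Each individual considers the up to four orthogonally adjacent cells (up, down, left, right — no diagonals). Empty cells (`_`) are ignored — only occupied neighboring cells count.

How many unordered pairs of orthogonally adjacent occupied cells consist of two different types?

13

Scan each occupied cell's neighbors to the right and below so each pair is counted once.
Row 1: 1(1,1)–1(1,2)= 1(1,1)–2(2,1)≠ 1(1,2)–1(2,2)= 2(1,4)–1(2,4)≠  → 2/4 unlike.
Row 2: 2(2,1)–1(2,2)≠ 2(2,1)–1(3,1)≠ 1(2,2)–1(2,3)= 1(2,2)–1(3,2)= 1(2,3)–1(2,4)= 1(2,3)–1(3,3)= 1(2,4)–1(3,4)=  → 2/7 unlike.
Row 3: 1(3,1)–1(3,2)= 1(3,2)–1(3,3)= 1(3,2)–2(4,2)≠ 1(3,3)–1(3,4)= 1(3,3)–1(4,3)= 1(3,4)–2(4,4)≠  → 2/6 unlike.
Row 4: 2(4,2)–1(4,3)≠ 2(4,2)–1(5,2)≠ 1(4,3)–2(4,4)≠ 1(4,3)–2(5,3)≠  → 4/4 unlike.
Row 5: 1(5,1)–1(5,2)= 1(5,1)–1(6,1)= 1(5,2)–2(5,3)≠ 1(5,2)–2(6,2)≠  → 2/4 unlike.
Row 6: 1(6,1)–2(6,2)≠  → 1/1 unlike.
Total adjacent occupied pairs: 26; unlike-type pairs: 13.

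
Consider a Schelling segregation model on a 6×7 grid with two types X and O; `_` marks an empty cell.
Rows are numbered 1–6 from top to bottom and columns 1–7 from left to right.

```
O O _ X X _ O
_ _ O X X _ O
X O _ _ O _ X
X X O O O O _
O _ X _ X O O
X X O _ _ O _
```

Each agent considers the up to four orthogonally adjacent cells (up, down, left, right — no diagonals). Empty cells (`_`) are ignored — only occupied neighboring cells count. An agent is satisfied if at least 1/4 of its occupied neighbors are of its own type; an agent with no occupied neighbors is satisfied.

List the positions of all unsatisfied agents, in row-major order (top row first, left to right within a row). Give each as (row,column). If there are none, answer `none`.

(2,3), (3,2), (3,7), (5,1), (5,3), (5,5), (6,3)

(1,1)O 1/1 ok
(1,2)O 1/1 ok
(1,4)X 2/2 ok
(1,5)X 2/2 ok
(1,7)O 1/1 ok
(2,3)O 0/1 unhappy
(2,4)X 2/3 ok
(2,5)X 2/3 ok
(2,7)O 1/2 ok
(3,1)X 1/2 ok
(3,2)O 0/2 unhappy
(3,5)O 1/2 ok
(3,7)X 0/1 unhappy
(4,1)X 2/3 ok
(4,2)X 1/3 ok
(4,3)O 1/3 ok
(4,4)O 2/2 ok
(4,5)O 3/4 ok
(4,6)O 2/2 ok
(5,1)O 0/2 unhappy
(5,3)X 0/2 unhappy
(5,5)X 0/2 unhappy
(5,6)O 3/4 ok
(5,7)O 1/1 ok
(6,1)X 1/2 ok
(6,2)X 1/2 ok
(6,3)O 0/2 unhappy
(6,6)O 1/1 ok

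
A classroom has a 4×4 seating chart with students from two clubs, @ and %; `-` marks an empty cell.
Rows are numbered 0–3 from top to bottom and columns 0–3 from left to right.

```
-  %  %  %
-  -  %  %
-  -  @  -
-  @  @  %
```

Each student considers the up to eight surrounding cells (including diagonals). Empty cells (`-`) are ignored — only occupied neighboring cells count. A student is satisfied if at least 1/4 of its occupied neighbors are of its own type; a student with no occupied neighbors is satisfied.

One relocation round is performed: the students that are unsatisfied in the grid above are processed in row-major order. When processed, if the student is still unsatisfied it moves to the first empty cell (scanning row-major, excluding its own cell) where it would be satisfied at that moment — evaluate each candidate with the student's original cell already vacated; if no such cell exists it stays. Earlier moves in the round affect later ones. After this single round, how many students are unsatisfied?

Initially unsatisfied (in order): (3,3).
  (3,3) → (0,0).
Resulting grid:
% % % %
- - % %
- - @ -
- @ @ -
All satisfied now.

0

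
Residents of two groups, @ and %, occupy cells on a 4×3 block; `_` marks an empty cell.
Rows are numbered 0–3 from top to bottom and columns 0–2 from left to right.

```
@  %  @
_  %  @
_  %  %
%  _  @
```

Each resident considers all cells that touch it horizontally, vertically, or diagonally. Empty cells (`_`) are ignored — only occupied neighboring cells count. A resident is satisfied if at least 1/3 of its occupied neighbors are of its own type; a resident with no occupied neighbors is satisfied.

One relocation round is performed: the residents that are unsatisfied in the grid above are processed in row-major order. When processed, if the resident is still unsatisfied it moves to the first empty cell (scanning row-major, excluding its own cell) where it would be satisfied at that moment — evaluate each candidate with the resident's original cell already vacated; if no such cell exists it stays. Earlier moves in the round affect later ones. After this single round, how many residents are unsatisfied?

0

Initially unsatisfied (in order): (0,0), (0,1), (1,2), (3,2).
  (0,0): no empty cell satisfies it; stays.
  (0,1) → (1,0).
  (1,2) → (0,1).
  (3,2) → (1,2).
Resulting grid:
@ @ @
% % @
_ % %
% _ _
All satisfied now.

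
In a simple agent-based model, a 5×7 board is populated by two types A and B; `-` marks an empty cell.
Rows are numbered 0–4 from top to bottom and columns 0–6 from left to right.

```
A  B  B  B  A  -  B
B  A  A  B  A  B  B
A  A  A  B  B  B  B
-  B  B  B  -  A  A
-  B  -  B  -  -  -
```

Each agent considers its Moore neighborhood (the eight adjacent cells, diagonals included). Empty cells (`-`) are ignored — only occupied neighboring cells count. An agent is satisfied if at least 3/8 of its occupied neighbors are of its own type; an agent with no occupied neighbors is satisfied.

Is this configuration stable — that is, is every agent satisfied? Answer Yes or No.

Row 0: (0,0)A 1/3 ✗ · (0,1)B 2/5 ✓ · (0,2)B 3/5 ✓ · (0,3)B 2/5 ✓ · (0,4)A 1/4 ✗ · (0,6)B 2/2 ✓
Row 1: (1,0)B 1/5 ✗ · (1,1)A 5/8 ✓ · (1,2)A 3/8 ✓ · (1,3)B 4/8 ✓ · (1,4)A 1/7 ✗ · (1,5)B 5/7 ✓ · (1,6)B 4/4 ✓
Row 2: (2,0)A 2/4 ✓ · (2,1)A 4/7 ✓ · (2,2)A 3/8 ✓ · (2,3)B 4/7 ✓ · (2,4)B 5/7 ✓ · (2,5)B 4/7 ✓ · (2,6)B 3/5 ✓
Row 3: (3,1)B 2/5 ✓ · (3,2)B 5/7 ✓ · (3,3)B 4/5 ✓ · (3,5)A 1/4 ✗ · (3,6)A 1/3 ✗
Row 4: (4,1)B 2/2 ✓ · (4,3)B 2/2 ✓
For instance (0,0) has only 1/3 same-type neighbors, below 3/8.

No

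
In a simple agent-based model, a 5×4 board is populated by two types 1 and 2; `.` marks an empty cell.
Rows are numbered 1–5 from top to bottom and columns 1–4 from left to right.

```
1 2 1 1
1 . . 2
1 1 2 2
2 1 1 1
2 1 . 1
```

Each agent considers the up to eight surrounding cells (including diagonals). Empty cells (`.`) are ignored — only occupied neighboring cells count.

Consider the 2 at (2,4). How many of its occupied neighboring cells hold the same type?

2

Occupied neighbors of (2,4): (1,3)=1, (1,4)=1, (3,3)=2, (3,4)=2.
Same type (2): 2 of 4.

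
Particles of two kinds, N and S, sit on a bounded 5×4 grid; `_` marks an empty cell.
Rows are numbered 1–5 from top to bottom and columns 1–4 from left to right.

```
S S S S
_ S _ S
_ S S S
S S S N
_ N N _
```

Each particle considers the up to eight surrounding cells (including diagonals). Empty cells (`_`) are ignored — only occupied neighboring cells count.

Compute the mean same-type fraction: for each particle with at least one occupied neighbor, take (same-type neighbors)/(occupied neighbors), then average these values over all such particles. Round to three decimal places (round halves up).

0.767

Row 1: (1,1)S 2/2 · (1,2)S 3/3 · (1,3)S 4/4 · (1,4)S 2/2
Row 2: (2,2)S 5/5 · (2,4)S 4/4
Row 3: (3,2)S 5/5 · (3,3)S 6/7 · (3,4)S 3/4
Row 4: (4,1)S 2/3 · (4,2)S 4/6 · (4,3)S 4/7 · (4,4)N 1/4
Row 5: (5,2)N 1/4 · (5,3)N 2/4
Sum over 15 particles: 2/2 + 3/3 + 4/4 + 2/2 + 5/5 + 4/4 + 5/5 + 6/7 + 3/4 + 2/3 + 4/6 + 4/7 + 1/4 + 1/4 + 2/4 = 967/84; mean = 967/84 ÷ 15 = 967/1260 = 0.767460… → 0.767.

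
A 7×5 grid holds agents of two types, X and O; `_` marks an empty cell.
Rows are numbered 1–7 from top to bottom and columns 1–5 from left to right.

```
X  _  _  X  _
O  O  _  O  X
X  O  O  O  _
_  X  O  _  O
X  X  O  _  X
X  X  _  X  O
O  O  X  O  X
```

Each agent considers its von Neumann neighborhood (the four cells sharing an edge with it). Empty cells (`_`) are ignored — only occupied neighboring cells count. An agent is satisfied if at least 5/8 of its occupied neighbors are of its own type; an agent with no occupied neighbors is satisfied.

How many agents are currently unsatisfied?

(1,1)X 0/1 unhappy
(1,4)X 0/1 unhappy
(2,1)O 1/3 unhappy
(2,2)O 2/2 ok
(2,4)O 1/3 unhappy
(2,5)X 0/1 unhappy
(3,1)X 0/2 unhappy
(3,2)O 2/4 unhappy
(3,3)O 3/3 ok
(3,4)O 2/2 ok
(4,2)X 1/3 unhappy
(4,3)O 2/3 ok
(4,5)O 0/1 unhappy
(5,1)X 2/2 ok
(5,2)X 3/4 ok
(5,3)O 1/2 unhappy
(5,5)X 0/2 unhappy
(6,1)X 2/3 ok
(6,2)X 2/3 ok
(6,4)X 0/2 unhappy
(6,5)O 0/3 unhappy
(7,1)O 1/2 unhappy
(7,2)O 1/3 unhappy
(7,3)X 0/2 unhappy
(7,4)O 0/3 unhappy
(7,5)X 0/2 unhappy
Unsatisfied: (1,1), (1,4), (2,1), (2,4), (2,5), (3,1), (3,2), (4,2), (4,5), (5,3), (5,5), (6,4), (6,5), (7,1), (7,2), (7,3), (7,4), (7,5) — 18 in total.

18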